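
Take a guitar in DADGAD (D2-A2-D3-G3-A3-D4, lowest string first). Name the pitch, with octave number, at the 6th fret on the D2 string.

D2 is MIDI 38. Adding 6 gives 44, which is G#2.

G#2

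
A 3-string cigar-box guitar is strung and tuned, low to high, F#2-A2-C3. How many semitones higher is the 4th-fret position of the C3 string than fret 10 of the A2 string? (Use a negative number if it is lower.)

-3 semitones

C3 at fret 4 → E3 (MIDI 52); A2 at fret 10 → G3 (MIDI 55).
52 − 55 = -3, so the two pitches are 3 semitones apart.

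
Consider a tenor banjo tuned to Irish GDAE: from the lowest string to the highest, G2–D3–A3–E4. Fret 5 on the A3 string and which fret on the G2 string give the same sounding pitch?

19

Fret 5 on A3 is MIDI 57 + 5 = 62 (D4). On the G2 string (open MIDI 43), that pitch is 62 − 43 = fret 19.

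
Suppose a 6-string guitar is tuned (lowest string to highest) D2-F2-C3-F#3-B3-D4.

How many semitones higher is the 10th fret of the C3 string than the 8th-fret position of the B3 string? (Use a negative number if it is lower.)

C3 at fret 10 → A#3 (MIDI 58); B3 at fret 8 → G4 (MIDI 67).
58 − 67 = -9, so the two pitches are 9 semitones apart.

-9 semitones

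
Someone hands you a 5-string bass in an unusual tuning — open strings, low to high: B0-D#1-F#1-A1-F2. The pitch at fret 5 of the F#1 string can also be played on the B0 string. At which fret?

12

F#1 at fret 5 is F#1 + 5 semitones = B1.
The open B0 string is 7 semitones below the open F#1, so the same pitch on the B0 string lies at fret 5 + 7 = 12.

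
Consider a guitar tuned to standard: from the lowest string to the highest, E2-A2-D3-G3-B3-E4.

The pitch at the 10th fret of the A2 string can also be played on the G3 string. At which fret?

Fret 10 on A2 is MIDI 45 + 10 = 55 (G3). On the G3 string (open MIDI 55), that pitch is 55 − 55 = fret 0.

0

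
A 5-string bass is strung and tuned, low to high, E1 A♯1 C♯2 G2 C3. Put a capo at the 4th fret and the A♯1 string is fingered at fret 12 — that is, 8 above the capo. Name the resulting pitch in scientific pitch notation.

A♯2

The capo raises the open A♯1 by 4 semitones to D2; fretting 8 more gives A♯1 + 4 + 8 = A♯1 + 12 semitones = A♯2.
(Also written B♭.)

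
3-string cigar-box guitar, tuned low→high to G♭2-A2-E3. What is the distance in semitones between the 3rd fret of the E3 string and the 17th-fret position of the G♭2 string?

4 semitones

E3 at fret 3 → G3 (MIDI 55); G♭2 at fret 17 → B3 (MIDI 59).
55 − 59 = -4, so the two pitches are 4 semitones apart, with B3 the higher.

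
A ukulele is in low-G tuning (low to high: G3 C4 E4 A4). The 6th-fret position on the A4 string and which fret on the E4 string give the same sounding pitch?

11

Fret 6 on A4 is MIDI 69 + 6 = 75 (D♯5). On the E4 string (open MIDI 64), that pitch is 75 − 64 = fret 11.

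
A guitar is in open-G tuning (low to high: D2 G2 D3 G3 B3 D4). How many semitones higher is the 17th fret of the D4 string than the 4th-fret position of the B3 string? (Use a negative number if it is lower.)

D4 at fret 17 → G5 (MIDI 79); B3 at fret 4 → D♯4 (MIDI 63).
79 − 63 = 16, so the two pitches are 16 semitones apart.

16 semitones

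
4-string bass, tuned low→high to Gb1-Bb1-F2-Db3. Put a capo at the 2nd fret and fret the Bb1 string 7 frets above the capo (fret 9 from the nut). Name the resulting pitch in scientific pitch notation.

The capo raises the open Bb1 by 2 semitones to C2; fretting 7 more gives Bb1 + 2 + 7 = Bb1 + 9 semitones = G2.

G2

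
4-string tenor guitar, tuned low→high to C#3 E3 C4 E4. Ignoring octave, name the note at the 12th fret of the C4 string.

C

Each fret is one semitone, so C4 + 12 = C.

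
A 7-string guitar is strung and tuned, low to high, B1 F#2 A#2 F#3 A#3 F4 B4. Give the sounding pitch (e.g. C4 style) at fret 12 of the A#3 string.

A#4

The open A#3 string plus 12 semitones: A#–B–C–C#–…–G#–A–A#.
The walk passes from B into C once, so the octave number goes from 3 to 4.
(Equivalently spelled Bb4.)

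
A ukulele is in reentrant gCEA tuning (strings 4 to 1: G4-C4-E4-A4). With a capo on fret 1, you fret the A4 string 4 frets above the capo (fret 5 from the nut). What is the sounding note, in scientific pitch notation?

The capo raises the open A4 by 1 semitone to A♯4; fretting 4 more gives A4 + 1 + 4 = A4 + 5 semitones = D5.

D5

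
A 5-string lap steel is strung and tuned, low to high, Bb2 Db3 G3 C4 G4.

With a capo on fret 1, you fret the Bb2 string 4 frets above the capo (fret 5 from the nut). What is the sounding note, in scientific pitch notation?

The capo raises the open Bb2 by 1 semitone to B2; fretting 4 more gives Bb2 + 1 + 4 = Bb2 + 5 semitones = Eb3.
(Also written D#.)

Eb3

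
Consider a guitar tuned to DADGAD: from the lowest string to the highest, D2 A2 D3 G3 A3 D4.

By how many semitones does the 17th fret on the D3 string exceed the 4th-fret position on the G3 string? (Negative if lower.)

D3 at fret 17 → G4 (MIDI 67); G3 at fret 4 → B3 (MIDI 59).
67 − 59 = 8, so the two pitches are 8 semitones apart.

8 semitones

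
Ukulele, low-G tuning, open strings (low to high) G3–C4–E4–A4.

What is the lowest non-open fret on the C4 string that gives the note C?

From C4, count semitones up the chromatic scale until reaching C: C–C#–D–D#–…–A#–B–C — 12 steps.

12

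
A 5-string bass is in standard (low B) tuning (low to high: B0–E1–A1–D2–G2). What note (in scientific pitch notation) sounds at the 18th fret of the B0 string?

F2

B0 is MIDI 23. Adding 18 gives 41, which is F2.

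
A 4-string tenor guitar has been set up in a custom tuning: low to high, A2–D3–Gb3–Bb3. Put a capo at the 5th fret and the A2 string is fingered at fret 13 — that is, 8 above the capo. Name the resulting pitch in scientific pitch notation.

The capo raises the open A2 by 5 semitones to D3; fretting 8 more gives A2 + 5 + 8 = A2 + 13 semitones = Bb3.

Bb3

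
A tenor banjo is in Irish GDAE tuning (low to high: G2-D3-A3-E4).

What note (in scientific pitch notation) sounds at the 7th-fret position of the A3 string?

E4

The open A3 string plus 7 semitones: A–A#–B–C–C#–D–D#–E.
The walk passes from B into C once, so the octave number goes from 3 to 4.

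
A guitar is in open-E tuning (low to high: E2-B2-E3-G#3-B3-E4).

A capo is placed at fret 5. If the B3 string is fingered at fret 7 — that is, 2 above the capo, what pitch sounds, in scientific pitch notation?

F#4

The capo raises the open B3 by 5 semitones to E4; fretting 2 more gives B3 + 5 + 2 = B3 + 7 semitones = F#4.
(Also written Gb.)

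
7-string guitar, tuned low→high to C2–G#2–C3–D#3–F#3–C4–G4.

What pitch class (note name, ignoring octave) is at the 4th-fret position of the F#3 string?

A#

Each fret is one semitone, so F#3 + 4 = A#.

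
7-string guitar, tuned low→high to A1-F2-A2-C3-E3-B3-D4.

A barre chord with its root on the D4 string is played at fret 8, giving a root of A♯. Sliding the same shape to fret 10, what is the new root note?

C

Moving from fret 8 to fret 10 shifts the root by 2 semitones.
A♯ up 2 semitones is C.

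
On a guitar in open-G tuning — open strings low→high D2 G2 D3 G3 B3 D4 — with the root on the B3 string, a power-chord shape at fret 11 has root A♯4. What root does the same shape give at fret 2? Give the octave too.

Moving from fret 11 to fret 2 shifts the root by -9 semitones.
A♯4 down 9 semitones is C♯4.

C♯4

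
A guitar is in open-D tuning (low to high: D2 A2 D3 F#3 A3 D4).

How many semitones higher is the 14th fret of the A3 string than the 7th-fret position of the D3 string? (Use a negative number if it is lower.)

A3 at fret 14 → B4 (MIDI 71); D3 at fret 7 → A3 (MIDI 57).
71 − 57 = 14, so the two pitches are 14 semitones apart.

14 semitones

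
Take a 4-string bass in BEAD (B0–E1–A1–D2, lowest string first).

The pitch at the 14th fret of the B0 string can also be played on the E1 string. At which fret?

9

Fret 14 on B0 is MIDI 23 + 14 = 37 (C#2). On the E1 string (open MIDI 28), that pitch is 37 − 28 = fret 9.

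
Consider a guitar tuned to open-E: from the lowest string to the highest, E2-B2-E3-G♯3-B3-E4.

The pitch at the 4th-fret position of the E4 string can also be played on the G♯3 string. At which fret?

E4 at fret 4 is E4 + 4 semitones = G♯4.
The open G♯3 string is 8 semitones below the open E4, so the same pitch on the G♯3 string lies at fret 4 + 8 = 12.

12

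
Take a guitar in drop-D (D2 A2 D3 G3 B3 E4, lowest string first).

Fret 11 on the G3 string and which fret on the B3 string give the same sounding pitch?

Fret 11 on G3 is MIDI 55 + 11 = 66 (F#4). On the B3 string (open MIDI 59), that pitch is 66 − 59 = fret 7.

7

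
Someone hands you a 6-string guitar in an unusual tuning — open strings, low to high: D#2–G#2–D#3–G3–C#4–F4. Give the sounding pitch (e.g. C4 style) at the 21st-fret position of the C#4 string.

Each fret is one semitone, so C#4 + 21 = A#5.

A#5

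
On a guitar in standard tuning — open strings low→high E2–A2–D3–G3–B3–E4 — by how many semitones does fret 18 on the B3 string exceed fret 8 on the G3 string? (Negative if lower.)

14 semitones

B3 at fret 18 → F5 (MIDI 77); G3 at fret 8 → D#4 (MIDI 63).
77 − 63 = 14, so the two pitches are 14 semitones apart.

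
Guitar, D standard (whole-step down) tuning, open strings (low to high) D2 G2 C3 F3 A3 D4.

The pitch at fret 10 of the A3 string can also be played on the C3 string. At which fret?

19

Fret 10 on A3 is MIDI 57 + 10 = 67 (G4). On the C3 string (open MIDI 48), that pitch is 67 − 48 = fret 19.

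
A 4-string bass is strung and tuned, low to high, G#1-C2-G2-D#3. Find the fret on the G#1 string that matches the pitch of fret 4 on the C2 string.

8

C2 at fret 4 is C2 + 4 semitones = E2.
The open G#1 string is 4 semitones below the open C2, so the same pitch on the G#1 string lies at fret 4 + 4 = 8.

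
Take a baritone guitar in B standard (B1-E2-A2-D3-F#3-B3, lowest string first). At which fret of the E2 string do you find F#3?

14

F#3 is 14 semitones above the open E2 (E–F–F#–G–…–E–F–F#), so it sits at fret 14.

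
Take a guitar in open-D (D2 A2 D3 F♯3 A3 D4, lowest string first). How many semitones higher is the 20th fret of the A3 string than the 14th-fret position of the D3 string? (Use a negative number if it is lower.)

13 semitones

A3 at fret 20 → F5 (MIDI 77); D3 at fret 14 → E4 (MIDI 64).
77 − 64 = 13, so the two pitches are 13 semitones apart.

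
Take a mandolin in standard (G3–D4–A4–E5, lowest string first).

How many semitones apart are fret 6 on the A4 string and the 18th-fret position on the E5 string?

19 semitones

A4 at fret 6 → D#5 (MIDI 75); E5 at fret 18 → A#6 (MIDI 94).
75 − 94 = -19, so the two pitches are 19 semitones apart, with A#6 the higher.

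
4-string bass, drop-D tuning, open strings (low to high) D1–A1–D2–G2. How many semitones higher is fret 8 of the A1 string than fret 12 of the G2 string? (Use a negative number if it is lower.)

A1 at fret 8 → F2 (MIDI 41); G2 at fret 12 → G3 (MIDI 55).
41 − 55 = -14, so the two pitches are 14 semitones apart.

-14 semitones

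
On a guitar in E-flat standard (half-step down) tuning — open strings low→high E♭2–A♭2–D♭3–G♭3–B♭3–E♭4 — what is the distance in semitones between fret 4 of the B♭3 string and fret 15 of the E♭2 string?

B♭3 at fret 4 → D4 (MIDI 62); E♭2 at fret 15 → G♭3 (MIDI 54).
62 − 54 = 8, so the two pitches are 8 semitones apart, with D4 the higher.

8 semitones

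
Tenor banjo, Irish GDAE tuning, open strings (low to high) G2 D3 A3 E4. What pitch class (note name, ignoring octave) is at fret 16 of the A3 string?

C♯

Each fret is one semitone, so A3 + 16 = C♯.
(Equivalently spelled D♭.)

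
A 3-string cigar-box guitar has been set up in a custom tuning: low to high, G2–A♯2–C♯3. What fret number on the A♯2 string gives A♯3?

A♯3 is 12 semitones above the open A♯2 (A#–B–C–C#–…–G#–A–A#), so it sits at fret 12.

12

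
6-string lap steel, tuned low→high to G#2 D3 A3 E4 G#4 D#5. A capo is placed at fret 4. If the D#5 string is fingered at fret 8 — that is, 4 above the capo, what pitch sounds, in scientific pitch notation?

The capo raises the open D#5 by 4 semitones to G5; fretting 4 more gives D#5 + 4 + 4 = D#5 + 8 semitones = B5.

B5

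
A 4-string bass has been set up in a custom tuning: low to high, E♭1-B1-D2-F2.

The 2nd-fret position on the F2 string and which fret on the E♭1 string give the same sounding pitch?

16

F2 at fret 2 is F2 + 2 semitones = G2.
The open E♭1 string is 14 semitones below the open F2, so the same pitch on the E♭1 string lies at fret 2 + 14 = 16.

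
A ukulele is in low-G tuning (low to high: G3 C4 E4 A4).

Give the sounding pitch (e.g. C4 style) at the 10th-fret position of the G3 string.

F4

G3 is MIDI 55. Adding 10 gives 65, which is F4.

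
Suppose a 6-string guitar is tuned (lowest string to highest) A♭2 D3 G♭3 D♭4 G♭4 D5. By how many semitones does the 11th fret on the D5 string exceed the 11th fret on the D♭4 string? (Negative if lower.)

13 semitones

D5 at fret 11 → D♭6 (MIDI 85); D♭4 at fret 11 → C5 (MIDI 72).
85 − 72 = 13, so the two pitches are 13 semitones apart.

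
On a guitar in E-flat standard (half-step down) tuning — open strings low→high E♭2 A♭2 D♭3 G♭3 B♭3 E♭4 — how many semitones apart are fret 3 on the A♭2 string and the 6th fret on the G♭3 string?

A♭2 at fret 3 → B2 (MIDI 47); G♭3 at fret 6 → C4 (MIDI 60).
47 − 60 = -13, so the two pitches are 13 semitones apart, with C4 the higher.

13 semitones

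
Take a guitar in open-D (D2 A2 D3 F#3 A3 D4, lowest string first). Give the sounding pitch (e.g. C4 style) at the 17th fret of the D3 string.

The open D3 string plus 17 semitones: D–D#–E–F–…–F–F#–G.
The walk passes from B into C once, so the octave number goes from 3 to 4.

G4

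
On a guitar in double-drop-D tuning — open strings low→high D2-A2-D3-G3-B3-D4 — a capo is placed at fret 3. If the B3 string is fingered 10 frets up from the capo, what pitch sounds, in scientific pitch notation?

The capo raises the open B3 by 3 semitones to D4; fretting 10 more gives B3 + 3 + 10 = B3 + 13 semitones = C5.

C5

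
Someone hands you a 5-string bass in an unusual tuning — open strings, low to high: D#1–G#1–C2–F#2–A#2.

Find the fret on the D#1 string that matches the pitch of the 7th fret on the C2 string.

16

Fret 7 on C2 is MIDI 36 + 7 = 43 (G2). On the D#1 string (open MIDI 27), that pitch is 43 − 27 = fret 16.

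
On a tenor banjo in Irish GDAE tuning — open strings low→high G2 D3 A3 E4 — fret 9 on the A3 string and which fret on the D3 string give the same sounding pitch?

16

Fret 9 on A3 is MIDI 57 + 9 = 66 (F#4). On the D3 string (open MIDI 50), that pitch is 66 − 50 = fret 16.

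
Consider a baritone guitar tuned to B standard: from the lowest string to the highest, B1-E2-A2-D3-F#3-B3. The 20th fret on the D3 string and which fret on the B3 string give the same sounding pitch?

11

D3 at fret 20 is D3 + 20 semitones = A#4.
The open B3 string is 9 semitones above the open D3, so the same pitch on the B3 string lies at fret 20 − 9 = 11.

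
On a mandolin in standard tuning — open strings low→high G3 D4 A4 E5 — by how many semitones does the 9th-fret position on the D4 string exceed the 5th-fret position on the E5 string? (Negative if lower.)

-10 semitones

D4 at fret 9 → B4 (MIDI 71); E5 at fret 5 → A5 (MIDI 81).
71 − 81 = -10, so the two pitches are 10 semitones apart.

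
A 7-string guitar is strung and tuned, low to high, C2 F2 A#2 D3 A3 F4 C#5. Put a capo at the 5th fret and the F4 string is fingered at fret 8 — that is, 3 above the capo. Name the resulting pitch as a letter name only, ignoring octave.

C#

The capo raises the open F4 by 5 semitones to A#4; fretting 3 more gives F4 + 5 + 3 = F4 + 8 semitones, landing on C#.
(Also written Db.)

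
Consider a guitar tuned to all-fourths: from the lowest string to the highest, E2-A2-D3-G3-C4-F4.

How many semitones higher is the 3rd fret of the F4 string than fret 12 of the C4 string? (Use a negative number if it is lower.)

F4 at fret 3 → G♯4 (MIDI 68); C4 at fret 12 → C5 (MIDI 72).
68 − 72 = -4, so the two pitches are 4 semitones apart.

-4 semitones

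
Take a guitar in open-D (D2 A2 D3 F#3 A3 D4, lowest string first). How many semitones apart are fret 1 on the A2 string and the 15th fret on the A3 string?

26 semitones

A2 at fret 1 → A#2 (MIDI 46); A3 at fret 15 → C5 (MIDI 72).
46 − 72 = -26, so the two pitches are 26 semitones apart, with C5 the higher.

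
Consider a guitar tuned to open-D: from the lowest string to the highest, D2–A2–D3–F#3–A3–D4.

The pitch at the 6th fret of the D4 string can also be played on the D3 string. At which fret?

18

Fret 6 on D4 is MIDI 62 + 6 = 68 (G#4). On the D3 string (open MIDI 50), that pitch is 68 − 50 = fret 18.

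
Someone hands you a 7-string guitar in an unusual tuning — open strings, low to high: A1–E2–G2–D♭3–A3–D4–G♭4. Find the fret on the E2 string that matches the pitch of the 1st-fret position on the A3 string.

A3 at fret 1 is A3 + 1 semitone = B♭3.
The open E2 string is 17 semitones below the open A3, so the same pitch on the E2 string lies at fret 1 + 17 = 18.

18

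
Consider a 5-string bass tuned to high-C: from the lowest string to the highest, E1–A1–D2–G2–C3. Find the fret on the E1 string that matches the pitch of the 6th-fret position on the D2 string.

16

Fret 6 on D2 is MIDI 38 + 6 = 44 (G#2). On the E1 string (open MIDI 28), that pitch is 44 − 28 = fret 16.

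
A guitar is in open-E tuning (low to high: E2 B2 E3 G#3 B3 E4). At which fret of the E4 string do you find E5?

12

E5 is 12 semitones above the open E4 (E–F–F#–G–…–D–D#–E), so it sits at fret 12.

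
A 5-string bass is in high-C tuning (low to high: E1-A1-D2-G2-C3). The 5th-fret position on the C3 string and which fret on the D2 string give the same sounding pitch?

C3 at fret 5 is C3 + 5 semitones = F3.
The open D2 string is 10 semitones below the open C3, so the same pitch on the D2 string lies at fret 5 + 10 = 15.

15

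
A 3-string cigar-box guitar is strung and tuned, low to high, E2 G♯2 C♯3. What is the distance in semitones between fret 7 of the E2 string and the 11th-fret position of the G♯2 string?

8 semitones

E2 at fret 7 → B2 (MIDI 47); G♯2 at fret 11 → G3 (MIDI 55).
47 − 55 = -8, so the two pitches are 8 semitones apart, with G3 the higher.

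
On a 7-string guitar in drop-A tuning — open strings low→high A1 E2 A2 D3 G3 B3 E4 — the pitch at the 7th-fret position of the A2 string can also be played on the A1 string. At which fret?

19

A2 at fret 7 is A2 + 7 semitones = E3.
The open A1 string is 12 semitones below the open A2, so the same pitch on the A1 string lies at fret 7 + 12 = 19.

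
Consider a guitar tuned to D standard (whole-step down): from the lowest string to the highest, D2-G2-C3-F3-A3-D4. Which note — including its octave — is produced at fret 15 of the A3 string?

C5

The open A3 string plus 15 semitones: A–A#–B–C–…–A#–B–C.
The walk passes from B into C 2 times, so the octave number goes from 3 to 5.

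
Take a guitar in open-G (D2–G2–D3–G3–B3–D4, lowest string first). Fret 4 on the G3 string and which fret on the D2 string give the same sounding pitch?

G3 at fret 4 is G3 + 4 semitones = B3.
The open D2 string is 17 semitones below the open G3, so the same pitch on the D2 string lies at fret 4 + 17 = 21.

21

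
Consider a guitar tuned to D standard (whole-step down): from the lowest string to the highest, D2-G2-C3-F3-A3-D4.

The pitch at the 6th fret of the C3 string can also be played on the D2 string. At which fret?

Fret 6 on C3 is MIDI 48 + 6 = 54 (F#3). On the D2 string (open MIDI 38), that pitch is 54 − 38 = fret 16.

16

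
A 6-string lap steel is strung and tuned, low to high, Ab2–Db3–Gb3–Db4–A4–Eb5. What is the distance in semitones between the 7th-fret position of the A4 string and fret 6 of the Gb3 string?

16 semitones

A4 at fret 7 → E5 (MIDI 76); Gb3 at fret 6 → C4 (MIDI 60).
76 − 60 = 16, so the two pitches are 16 semitones apart, with E5 the higher.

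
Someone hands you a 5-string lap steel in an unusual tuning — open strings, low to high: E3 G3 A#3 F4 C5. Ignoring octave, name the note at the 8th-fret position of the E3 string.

C

The open E3 string plus 8 semitones: E–F–F#–G–G#–A–A#–B–C.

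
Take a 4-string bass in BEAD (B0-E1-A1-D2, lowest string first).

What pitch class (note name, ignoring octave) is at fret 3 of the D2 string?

Each fret is one semitone, so D2 + 3 = F.

F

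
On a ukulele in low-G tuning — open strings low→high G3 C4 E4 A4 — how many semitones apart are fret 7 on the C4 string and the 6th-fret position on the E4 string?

C4 at fret 7 → G4 (MIDI 67); E4 at fret 6 → A♯4 (MIDI 70).
67 − 70 = -3, so the two pitches are 3 semitones apart, with A♯4 the higher.

3 semitones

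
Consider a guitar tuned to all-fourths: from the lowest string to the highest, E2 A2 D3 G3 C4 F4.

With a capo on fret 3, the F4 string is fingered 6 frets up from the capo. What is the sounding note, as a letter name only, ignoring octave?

D

The capo raises the open F4 by 3 semitones to G♯4; fretting 6 more gives F4 + 3 + 6 = F4 + 9 semitones, landing on D.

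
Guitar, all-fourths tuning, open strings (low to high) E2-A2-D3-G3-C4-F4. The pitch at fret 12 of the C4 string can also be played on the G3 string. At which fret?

17

C4 at fret 12 is C4 + 12 semitones = C5.
The open G3 string is 5 semitones below the open C4, so the same pitch on the G3 string lies at fret 12 + 5 = 17.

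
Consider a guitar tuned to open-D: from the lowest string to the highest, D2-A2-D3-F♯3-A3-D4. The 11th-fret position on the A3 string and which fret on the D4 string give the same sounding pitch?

6

A3 at fret 11 is A3 + 11 semitones = G♯4.
The open D4 string is 5 semitones above the open A3, so the same pitch on the D4 string lies at fret 11 − 5 = 6.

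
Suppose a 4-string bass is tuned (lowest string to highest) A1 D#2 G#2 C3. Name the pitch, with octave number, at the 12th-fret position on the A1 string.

A2

A1 is MIDI 33. Adding 12 gives 45, which is A2.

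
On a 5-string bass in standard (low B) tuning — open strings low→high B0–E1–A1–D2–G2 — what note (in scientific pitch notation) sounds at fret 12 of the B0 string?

B1

Each fret is one semitone, so B0 + 12 = B1.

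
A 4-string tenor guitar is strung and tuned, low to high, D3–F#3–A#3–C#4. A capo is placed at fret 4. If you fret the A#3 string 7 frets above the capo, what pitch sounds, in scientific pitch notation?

A4

The capo raises the open A#3 by 4 semitones to D4; fretting 7 more gives A#3 + 4 + 7 = A#3 + 11 semitones = A4.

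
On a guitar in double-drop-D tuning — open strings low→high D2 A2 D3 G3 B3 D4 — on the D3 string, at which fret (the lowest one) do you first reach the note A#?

From D3, count semitones up the chromatic scale until reaching A#: D–D#–E–F–F#–G–G#–A–A# — 8 steps.

8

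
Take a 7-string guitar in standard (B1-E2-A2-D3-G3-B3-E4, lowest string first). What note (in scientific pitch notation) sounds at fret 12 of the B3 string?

B4

The open B3 string plus 12 semitones: B–C–C#–D–…–A–A#–B.
The walk passes from B into C once, so the octave number goes from 3 to 4.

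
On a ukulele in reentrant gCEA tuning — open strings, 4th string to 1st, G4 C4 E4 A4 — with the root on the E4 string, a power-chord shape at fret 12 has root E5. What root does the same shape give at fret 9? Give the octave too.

Moving from fret 12 to fret 9 shifts the root by -3 semitones.
E5 down 3 semitones is C#5.

C#5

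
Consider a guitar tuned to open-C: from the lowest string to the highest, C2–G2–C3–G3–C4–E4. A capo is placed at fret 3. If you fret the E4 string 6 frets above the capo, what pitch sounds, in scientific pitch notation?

The capo raises the open E4 by 3 semitones to G4; fretting 6 more gives E4 + 3 + 6 = E4 + 9 semitones = C#5.
(Also written Db.)

C#5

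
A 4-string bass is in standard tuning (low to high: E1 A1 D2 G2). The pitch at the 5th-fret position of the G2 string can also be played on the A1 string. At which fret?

15

G2 at fret 5 is G2 + 5 semitones = C3.
The open A1 string is 10 semitones below the open G2, so the same pitch on the A1 string lies at fret 5 + 10 = 15.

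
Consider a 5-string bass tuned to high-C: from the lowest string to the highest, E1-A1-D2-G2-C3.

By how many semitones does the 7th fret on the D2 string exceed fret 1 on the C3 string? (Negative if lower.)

D2 at fret 7 → A2 (MIDI 45); C3 at fret 1 → C♯3 (MIDI 49).
45 − 49 = -4, so the two pitches are 4 semitones apart.

-4 semitones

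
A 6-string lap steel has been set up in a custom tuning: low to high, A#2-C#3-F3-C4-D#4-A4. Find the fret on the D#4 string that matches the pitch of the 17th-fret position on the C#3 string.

C#3 at fret 17 is C#3 + 17 semitones = F#4.
The open D#4 string is 14 semitones above the open C#3, so the same pitch on the D#4 string lies at fret 17 − 14 = 3.

3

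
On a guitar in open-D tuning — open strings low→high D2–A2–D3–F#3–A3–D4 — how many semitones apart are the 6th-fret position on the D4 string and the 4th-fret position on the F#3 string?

10 semitones

D4 at fret 6 → G#4 (MIDI 68); F#3 at fret 4 → A#3 (MIDI 58).
68 − 58 = 10, so the two pitches are 10 semitones apart, with G#4 the higher.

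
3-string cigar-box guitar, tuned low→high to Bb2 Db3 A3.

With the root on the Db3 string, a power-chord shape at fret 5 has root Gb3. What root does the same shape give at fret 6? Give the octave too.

G3

Moving from fret 5 to fret 6 shifts the root by 1 semitone.
Gb3 up 1 semitone is G3.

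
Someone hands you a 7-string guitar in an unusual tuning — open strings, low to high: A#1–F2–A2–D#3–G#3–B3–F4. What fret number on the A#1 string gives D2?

4

D2 is 4 semitones above the open A#1 (A#–B–C–C#–D), so it sits at fret 4.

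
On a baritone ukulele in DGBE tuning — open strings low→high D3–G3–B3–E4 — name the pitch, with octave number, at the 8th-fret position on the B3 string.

G4

B3 is MIDI 59. Adding 8 gives 67, which is G4.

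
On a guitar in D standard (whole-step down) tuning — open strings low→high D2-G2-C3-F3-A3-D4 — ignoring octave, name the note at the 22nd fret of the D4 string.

C

Each fret is one semitone, so D4 + 22 = C.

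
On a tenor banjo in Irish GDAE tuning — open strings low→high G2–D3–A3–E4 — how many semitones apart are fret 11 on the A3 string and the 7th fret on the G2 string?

18 semitones

A3 at fret 11 → G#4 (MIDI 68); G2 at fret 7 → D3 (MIDI 50).
68 − 50 = 18, so the two pitches are 18 semitones apart, with G#4 the higher.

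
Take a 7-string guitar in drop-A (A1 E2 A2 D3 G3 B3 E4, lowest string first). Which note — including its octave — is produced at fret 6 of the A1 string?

A1 is MIDI 33. Adding 6 gives 39, which is D♯2.
(Equivalently spelled E♭2.)

D♯2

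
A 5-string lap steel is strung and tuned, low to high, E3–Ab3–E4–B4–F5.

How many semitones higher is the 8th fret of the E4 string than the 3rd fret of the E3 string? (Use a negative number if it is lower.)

17 semitones

E4 at fret 8 → C5 (MIDI 72); E3 at fret 3 → G3 (MIDI 55).
72 − 55 = 17, so the two pitches are 17 semitones apart.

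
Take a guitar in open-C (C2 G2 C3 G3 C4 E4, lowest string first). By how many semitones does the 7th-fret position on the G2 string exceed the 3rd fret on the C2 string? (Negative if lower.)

11 semitones

G2 at fret 7 → D3 (MIDI 50); C2 at fret 3 → D♯2 (MIDI 39).
50 − 39 = 11, so the two pitches are 11 semitones apart.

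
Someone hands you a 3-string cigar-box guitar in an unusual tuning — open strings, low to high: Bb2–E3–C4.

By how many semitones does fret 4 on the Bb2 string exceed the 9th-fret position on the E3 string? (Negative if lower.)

-11 semitones

Bb2 at fret 4 → D3 (MIDI 50); E3 at fret 9 → Db4 (MIDI 61).
50 − 61 = -11, so the two pitches are 11 semitones apart.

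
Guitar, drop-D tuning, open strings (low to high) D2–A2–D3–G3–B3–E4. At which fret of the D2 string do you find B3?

21

B3 is 21 semitones above the open D2 (D–D#–E–F–…–A–A#–B), so it sits at fret 21.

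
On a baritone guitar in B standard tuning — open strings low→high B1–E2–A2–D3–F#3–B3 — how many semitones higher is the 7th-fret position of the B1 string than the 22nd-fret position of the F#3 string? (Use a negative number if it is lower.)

-34 semitones

B1 at fret 7 → F#2 (MIDI 42); F#3 at fret 22 → E5 (MIDI 76).
42 − 76 = -34, so the two pitches are 34 semitones apart.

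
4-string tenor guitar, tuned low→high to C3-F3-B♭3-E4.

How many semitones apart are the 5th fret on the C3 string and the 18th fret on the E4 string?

C3 at fret 5 → F3 (MIDI 53); E4 at fret 18 → B♭5 (MIDI 82).
53 − 82 = -29, so the two pitches are 29 semitones apart, with B♭5 the higher.

29 semitones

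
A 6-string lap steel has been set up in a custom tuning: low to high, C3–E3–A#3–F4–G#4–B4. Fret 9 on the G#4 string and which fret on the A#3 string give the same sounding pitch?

19

G#4 at fret 9 is G#4 + 9 semitones = F5.
The open A#3 string is 10 semitones below the open G#4, so the same pitch on the A#3 string lies at fret 9 + 10 = 19.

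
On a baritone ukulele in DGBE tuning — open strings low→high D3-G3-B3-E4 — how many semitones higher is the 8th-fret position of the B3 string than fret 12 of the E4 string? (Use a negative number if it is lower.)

-9 semitones

B3 at fret 8 → G4 (MIDI 67); E4 at fret 12 → E5 (MIDI 76).
67 − 76 = -9, so the two pitches are 9 semitones apart.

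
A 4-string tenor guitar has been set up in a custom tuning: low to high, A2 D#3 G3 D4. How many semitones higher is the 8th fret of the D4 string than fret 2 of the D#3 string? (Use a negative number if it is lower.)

17 semitones

D4 at fret 8 → A#4 (MIDI 70); D#3 at fret 2 → F3 (MIDI 53).
70 − 53 = 17, so the two pitches are 17 semitones apart.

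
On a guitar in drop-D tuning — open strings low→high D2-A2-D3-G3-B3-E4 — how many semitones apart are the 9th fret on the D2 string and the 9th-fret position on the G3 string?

17 semitones

D2 at fret 9 → B2 (MIDI 47); G3 at fret 9 → E4 (MIDI 64).
47 − 64 = -17, so the two pitches are 17 semitones apart, with E4 the higher.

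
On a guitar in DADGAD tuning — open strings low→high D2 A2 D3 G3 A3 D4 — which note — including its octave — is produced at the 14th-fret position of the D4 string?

The open D4 string plus 14 semitones: D–D#–E–F–…–D–D#–E.
The walk passes from B into C once, so the octave number goes from 4 to 5.

E5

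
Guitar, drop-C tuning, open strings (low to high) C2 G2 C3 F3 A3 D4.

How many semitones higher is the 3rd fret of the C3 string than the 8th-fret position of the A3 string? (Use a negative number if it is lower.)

C3 at fret 3 → D#3 (MIDI 51); A3 at fret 8 → F4 (MIDI 65).
51 − 65 = -14, so the two pitches are 14 semitones apart.

-14 semitones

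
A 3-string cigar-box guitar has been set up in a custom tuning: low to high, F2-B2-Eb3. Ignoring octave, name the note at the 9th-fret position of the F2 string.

D

Each fret is one semitone, so F2 + 9 = D.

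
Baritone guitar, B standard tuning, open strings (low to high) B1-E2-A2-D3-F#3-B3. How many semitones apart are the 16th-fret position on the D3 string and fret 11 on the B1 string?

D3 at fret 16 → F#4 (MIDI 66); B1 at fret 11 → A#2 (MIDI 46).
66 − 46 = 20, so the two pitches are 20 semitones apart, with F#4 the higher.

20 semitones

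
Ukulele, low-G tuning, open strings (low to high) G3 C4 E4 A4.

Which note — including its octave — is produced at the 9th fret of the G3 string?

G3 is MIDI 55. Adding 9 gives 64, which is E4.

E4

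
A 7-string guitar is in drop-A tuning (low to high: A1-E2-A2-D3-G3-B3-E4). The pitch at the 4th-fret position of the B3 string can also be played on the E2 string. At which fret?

Fret 4 on B3 is MIDI 59 + 4 = 63 (D#4). On the E2 string (open MIDI 40), that pitch is 63 − 40 = fret 23.

23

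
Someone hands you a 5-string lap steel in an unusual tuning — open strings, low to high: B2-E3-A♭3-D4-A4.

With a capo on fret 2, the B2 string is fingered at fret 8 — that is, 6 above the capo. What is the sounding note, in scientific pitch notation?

G3

The capo raises the open B2 by 2 semitones to D♭3; fretting 6 more gives B2 + 2 + 6 = B2 + 8 semitones = G3.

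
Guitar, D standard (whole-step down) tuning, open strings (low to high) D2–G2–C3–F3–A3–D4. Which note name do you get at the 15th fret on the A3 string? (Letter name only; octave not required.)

C

A3 is MIDI 57. Adding 15 gives 72; 72 mod 12 = 0, i.e. C.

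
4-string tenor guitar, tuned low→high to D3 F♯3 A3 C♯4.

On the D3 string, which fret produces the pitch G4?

17

G4 is 17 semitones above the open D3 (D–D#–E–F–…–F–F#–G), so it sits at fret 17.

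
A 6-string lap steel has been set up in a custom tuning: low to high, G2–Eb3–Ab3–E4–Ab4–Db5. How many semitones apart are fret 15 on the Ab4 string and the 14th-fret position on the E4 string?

5 semitones

Ab4 at fret 15 → B5 (MIDI 83); E4 at fret 14 → Gb5 (MIDI 78).
83 − 78 = 5, so the two pitches are 5 semitones apart, with B5 the higher.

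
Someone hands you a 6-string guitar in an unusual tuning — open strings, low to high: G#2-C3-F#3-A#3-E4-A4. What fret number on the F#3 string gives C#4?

7

C#4 is 7 semitones above the open F#3 (F#–G–G#–A–A#–B–C–C#), so it sits at fret 7.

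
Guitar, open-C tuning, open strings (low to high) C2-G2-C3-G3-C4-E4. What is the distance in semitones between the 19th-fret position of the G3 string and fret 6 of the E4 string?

4 semitones

G3 at fret 19 → D5 (MIDI 74); E4 at fret 6 → A#4 (MIDI 70).
74 − 70 = 4, so the two pitches are 4 semitones apart, with D5 the higher.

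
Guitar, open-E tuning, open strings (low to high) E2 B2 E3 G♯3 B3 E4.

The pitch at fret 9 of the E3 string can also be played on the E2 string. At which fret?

E3 at fret 9 is E3 + 9 semitones = C♯4.
The open E2 string is 12 semitones below the open E3, so the same pitch on the E2 string lies at fret 9 + 12 = 21.

21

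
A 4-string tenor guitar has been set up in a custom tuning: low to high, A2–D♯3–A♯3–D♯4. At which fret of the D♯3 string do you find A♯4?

19

A♯4 is 19 semitones above the open D♯3 (D#–E–F–F#–…–G#–A–A#), so it sits at fret 19.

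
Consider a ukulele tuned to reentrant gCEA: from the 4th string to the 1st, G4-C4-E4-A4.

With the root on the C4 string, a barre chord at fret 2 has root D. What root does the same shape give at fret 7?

Moving from fret 2 to fret 7 shifts the root by 5 semitones.
D up 5 semitones is G.

G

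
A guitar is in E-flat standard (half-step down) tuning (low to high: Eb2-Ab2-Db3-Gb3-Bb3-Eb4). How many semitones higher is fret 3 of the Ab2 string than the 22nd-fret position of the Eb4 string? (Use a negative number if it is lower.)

-38 semitones

Ab2 at fret 3 → B2 (MIDI 47); Eb4 at fret 22 → Db6 (MIDI 85).
47 − 85 = -38, so the two pitches are 38 semitones apart.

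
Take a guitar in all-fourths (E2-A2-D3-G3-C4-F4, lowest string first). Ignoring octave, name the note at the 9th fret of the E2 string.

C#

The open E2 string plus 9 semitones: E–F–F#–G–G#–A–A#–B–C–C#.
(Equivalently spelled Db.)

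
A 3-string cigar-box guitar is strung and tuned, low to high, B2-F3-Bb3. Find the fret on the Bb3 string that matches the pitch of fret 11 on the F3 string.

6

F3 at fret 11 is F3 + 11 semitones = E4.
The open Bb3 string is 5 semitones above the open F3, so the same pitch on the Bb3 string lies at fret 11 − 5 = 6.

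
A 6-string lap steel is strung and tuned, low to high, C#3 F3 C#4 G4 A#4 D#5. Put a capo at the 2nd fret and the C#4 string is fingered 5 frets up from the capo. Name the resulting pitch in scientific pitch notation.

The capo raises the open C#4 by 2 semitones to D#4; fretting 5 more gives C#4 + 2 + 5 = C#4 + 7 semitones = G#4.

G#4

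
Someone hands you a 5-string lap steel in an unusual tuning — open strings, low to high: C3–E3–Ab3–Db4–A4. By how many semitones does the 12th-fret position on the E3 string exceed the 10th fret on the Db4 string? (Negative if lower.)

-7 semitones

E3 at fret 12 → E4 (MIDI 64); Db4 at fret 10 → B4 (MIDI 71).
64 − 71 = -7, so the two pitches are 7 semitones apart.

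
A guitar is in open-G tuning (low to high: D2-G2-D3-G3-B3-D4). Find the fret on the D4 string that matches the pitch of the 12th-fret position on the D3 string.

0

D3 at fret 12 is D3 + 12 semitones = D4.
The open D4 string is 12 semitones above the open D3, so the same pitch on the D4 string lies at fret 12 − 12 = 0.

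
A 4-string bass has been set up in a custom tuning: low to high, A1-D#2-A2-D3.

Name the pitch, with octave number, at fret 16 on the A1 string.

A1 is MIDI 33. Adding 16 gives 49, which is C#3.
(Equivalently spelled Db3.)

C#3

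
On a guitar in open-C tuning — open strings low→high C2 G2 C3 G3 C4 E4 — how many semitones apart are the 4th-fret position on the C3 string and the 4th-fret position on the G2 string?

C3 at fret 4 → E3 (MIDI 52); G2 at fret 4 → B2 (MIDI 47).
52 − 47 = 5, so the two pitches are 5 semitones apart, with E3 the higher.

5 semitones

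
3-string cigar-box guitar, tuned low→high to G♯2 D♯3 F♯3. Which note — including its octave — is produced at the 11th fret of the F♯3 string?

The open F♯3 string plus 11 semitones: F#–G–G#–A–…–D#–E–F.
The walk passes from B into C once, so the octave number goes from 3 to 4.

F4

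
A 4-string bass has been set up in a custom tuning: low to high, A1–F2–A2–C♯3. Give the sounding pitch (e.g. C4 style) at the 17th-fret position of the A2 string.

The open A2 string plus 17 semitones: A–A#–B–C–…–C–C#–D.
The walk passes from B into C 2 times, so the octave number goes from 2 to 4.

D4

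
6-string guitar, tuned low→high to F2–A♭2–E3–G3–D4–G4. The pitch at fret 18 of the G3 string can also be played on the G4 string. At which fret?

6

Fret 18 on G3 is MIDI 55 + 18 = 73 (D♭5). On the G4 string (open MIDI 67), that pitch is 73 − 67 = fret 6.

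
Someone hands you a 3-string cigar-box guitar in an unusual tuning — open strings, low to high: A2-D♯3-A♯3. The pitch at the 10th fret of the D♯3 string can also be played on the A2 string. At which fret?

16

D♯3 at fret 10 is D♯3 + 10 semitones = C♯4.
The open A2 string is 6 semitones below the open D♯3, so the same pitch on the A2 string lies at fret 10 + 6 = 16.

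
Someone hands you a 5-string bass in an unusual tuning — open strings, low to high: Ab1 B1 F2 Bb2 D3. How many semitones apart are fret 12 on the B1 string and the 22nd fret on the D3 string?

25 semitones

B1 at fret 12 → B2 (MIDI 47); D3 at fret 22 → C5 (MIDI 72).
47 − 72 = -25, so the two pitches are 25 semitones apart, with C5 the higher.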